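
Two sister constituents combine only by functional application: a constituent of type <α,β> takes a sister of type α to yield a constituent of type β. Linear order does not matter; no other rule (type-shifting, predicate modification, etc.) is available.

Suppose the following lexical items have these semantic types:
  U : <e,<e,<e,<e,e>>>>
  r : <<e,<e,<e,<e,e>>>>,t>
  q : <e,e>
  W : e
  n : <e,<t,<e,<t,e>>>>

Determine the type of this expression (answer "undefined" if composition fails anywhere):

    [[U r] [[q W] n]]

<e,<t,e>>

At [U r], r : <<e,<e,<e,<e,e>>>>,t> takes U : <e,<e,<e,<e,e>>>>, giving t.
At [q W], q : <e,e> takes W : e, giving e.
At [[q W] n], n : <e,<t,<e,<t,e>>>> takes [q W] : e, giving <t,<e,<t,e>>>.
At [[U r] [[q W] n]], [[q W] n] : <t,<e,<t,e>>> takes [U r] : t, giving <e,<t,e>>.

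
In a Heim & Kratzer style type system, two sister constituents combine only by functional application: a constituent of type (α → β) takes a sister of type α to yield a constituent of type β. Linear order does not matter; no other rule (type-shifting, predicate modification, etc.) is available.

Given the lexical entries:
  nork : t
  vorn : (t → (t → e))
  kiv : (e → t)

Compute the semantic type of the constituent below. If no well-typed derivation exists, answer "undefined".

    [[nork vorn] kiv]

undefined

At [nork vorn], vorn : (t → (t → e)) takes nork : t, giving (t → e).
At [[nork vorn] kiv]: neither (t → e) nor (e → t) can take the other as argument; the node is ill-typed.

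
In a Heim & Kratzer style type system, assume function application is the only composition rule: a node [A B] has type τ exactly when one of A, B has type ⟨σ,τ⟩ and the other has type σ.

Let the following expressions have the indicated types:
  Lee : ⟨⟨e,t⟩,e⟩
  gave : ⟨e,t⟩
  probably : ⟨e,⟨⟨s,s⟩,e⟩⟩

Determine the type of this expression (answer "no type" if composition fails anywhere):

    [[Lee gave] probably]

⟨⟨s,s⟩,e⟩

At [Lee gave], Lee : ⟨⟨e,t⟩,e⟩ takes gave : ⟨e,t⟩, giving e.
At [[Lee gave] probably], probably : ⟨e,⟨⟨s,s⟩,e⟩⟩ takes [Lee gave] : e, giving ⟨⟨s,s⟩,e⟩.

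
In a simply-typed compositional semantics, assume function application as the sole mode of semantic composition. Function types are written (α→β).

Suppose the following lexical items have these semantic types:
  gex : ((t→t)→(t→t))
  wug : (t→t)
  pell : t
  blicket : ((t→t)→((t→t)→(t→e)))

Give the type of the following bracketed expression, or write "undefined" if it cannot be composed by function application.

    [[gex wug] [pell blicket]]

undefined

[gex wug]: gex is ((t→t)→(t→t)), wug is (t→t); result (t→t).
[pell blicket]: t with ((t→t)→((t→t)→(t→e))) — neither is a function whose domain matches the other; composition fails here.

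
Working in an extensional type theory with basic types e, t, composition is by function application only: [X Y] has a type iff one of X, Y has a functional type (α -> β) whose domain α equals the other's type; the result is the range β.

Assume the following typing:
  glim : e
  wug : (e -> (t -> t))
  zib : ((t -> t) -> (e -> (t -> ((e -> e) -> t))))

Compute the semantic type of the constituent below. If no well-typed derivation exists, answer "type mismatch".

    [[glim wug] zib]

[glim wug]: wug is (e -> (t -> t)), glim is e; result (t -> t).
[[glim wug] zib]: zib is ((t -> t) -> (e -> (t -> ((e -> e) -> t)))), [glim wug] is (t -> t); result (e -> (t -> ((e -> e) -> t))).

(e -> (t -> ((e -> e) -> t)))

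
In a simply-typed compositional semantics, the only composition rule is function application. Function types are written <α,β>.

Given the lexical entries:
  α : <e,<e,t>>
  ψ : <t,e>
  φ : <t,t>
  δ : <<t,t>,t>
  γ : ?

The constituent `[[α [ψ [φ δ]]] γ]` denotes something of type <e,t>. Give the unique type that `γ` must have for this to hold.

<<e,t>,<e,t>>

For [[α [ψ [φ δ]]] γ] to have type <e,t> with [α [ψ [φ δ]]] of type <e,t>, γ must be the function: γ : <<e,t>,<e,t>>.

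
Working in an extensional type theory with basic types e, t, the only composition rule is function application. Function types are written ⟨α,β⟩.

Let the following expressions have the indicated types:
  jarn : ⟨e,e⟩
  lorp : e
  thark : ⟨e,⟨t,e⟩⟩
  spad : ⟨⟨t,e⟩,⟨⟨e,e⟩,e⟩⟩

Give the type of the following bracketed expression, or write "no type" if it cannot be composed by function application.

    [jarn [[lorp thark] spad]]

At [lorp thark], thark : ⟨e,⟨t,e⟩⟩ takes lorp : e, giving ⟨t,e⟩.
At [[lorp thark] spad], spad : ⟨⟨t,e⟩,⟨⟨e,e⟩,e⟩⟩ takes [lorp thark] : ⟨t,e⟩, giving ⟨⟨e,e⟩,e⟩.
At [jarn [[lorp thark] spad]], [[lorp thark] spad] : ⟨⟨e,e⟩,e⟩ takes jarn : ⟨e,e⟩, giving e.

e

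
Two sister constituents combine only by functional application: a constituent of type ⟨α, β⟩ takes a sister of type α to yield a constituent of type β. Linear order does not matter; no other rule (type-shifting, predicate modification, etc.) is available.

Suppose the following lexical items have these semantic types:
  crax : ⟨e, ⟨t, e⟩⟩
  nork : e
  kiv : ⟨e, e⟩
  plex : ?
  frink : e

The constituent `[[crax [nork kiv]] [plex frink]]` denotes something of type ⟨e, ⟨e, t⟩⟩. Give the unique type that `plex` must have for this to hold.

⟨e, ⟨⟨t, e⟩, ⟨e, ⟨e, t⟩⟩⟩⟩

At [[crax [nork kiv]] [plex frink]] (required: ⟨e, ⟨e, t⟩⟩): [crax [nork kiv]] is ⟨t, e⟩, which is not a function with range ⟨e, ⟨e, t⟩⟩; hence [plex frink] is the functor — type ⟨⟨t, e⟩, ⟨e, ⟨e, t⟩⟩⟩.
At [plex frink] (required: ⟨⟨t, e⟩, ⟨e, ⟨e, t⟩⟩⟩): frink is e, which is not a function with range ⟨⟨t, e⟩, ⟨e, ⟨e, t⟩⟩⟩; hence plex is the functor — type ⟨e, ⟨⟨t, e⟩, ⟨e, ⟨e, t⟩⟩⟩⟩.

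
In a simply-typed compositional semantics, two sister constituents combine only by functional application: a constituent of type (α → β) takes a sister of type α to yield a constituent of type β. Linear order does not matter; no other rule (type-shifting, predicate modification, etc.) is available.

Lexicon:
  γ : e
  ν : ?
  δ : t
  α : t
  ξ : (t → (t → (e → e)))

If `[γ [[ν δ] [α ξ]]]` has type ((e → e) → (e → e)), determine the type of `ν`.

(t → ((t → (e → e)) → (e → ((e → e) → (e → e)))))

[γ [[ν δ] [α ξ]]] is required to be ((e → e) → (e → e)). γ : e cannot yield ((e → e) → (e → e)) as functor, so [[ν δ] [α ξ]] : (e → ((e → e) → (e → e))).
[[ν δ] [α ξ]] is required to be (e → ((e → e) → (e → e))). [α ξ] : (t → (e → e)) cannot yield (e → ((e → e) → (e → e))) as functor, so [ν δ] : ((t → (e → e)) → (e → ((e → e) → (e → e)))).
[ν δ] is required to be ((t → (e → e)) → (e → ((e → e) → (e → e)))). δ : t cannot yield ((t → (e → e)) → (e → ((e → e) → (e → e)))) as functor, so ν : (t → ((t → (e → e)) → (e → ((e → e) → (e → e))))).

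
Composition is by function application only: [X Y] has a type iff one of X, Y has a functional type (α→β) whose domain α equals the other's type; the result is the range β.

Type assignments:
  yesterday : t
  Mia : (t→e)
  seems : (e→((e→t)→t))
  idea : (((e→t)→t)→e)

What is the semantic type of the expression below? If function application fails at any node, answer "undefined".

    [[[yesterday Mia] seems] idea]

e

At [yesterday Mia], Mia : (t→e) takes yesterday : t, giving e.
At [[yesterday Mia] seems], seems : (e→((e→t)→t)) takes [yesterday Mia] : e, giving ((e→t)→t).
At [[[yesterday Mia] seems] idea], idea : (((e→t)→t)→e) takes [[yesterday Mia] seems] : ((e→t)→t), giving e.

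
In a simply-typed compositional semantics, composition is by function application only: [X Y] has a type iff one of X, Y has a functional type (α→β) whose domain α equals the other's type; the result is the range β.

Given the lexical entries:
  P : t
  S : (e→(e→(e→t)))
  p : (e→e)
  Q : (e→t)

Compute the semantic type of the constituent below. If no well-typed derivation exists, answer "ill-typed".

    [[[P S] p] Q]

[P S]: t with (e→(e→(e→t))) — neither is a function whose domain matches the other; composition fails here.

ill-typed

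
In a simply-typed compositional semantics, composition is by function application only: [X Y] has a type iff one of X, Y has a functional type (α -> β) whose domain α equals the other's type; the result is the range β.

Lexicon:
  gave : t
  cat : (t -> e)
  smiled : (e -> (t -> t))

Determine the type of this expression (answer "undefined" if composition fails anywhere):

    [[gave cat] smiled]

[gave cat]: (t -> e) applied to t yields e.
[[gave cat] smiled]: (e -> (t -> t)) applied to e yields (t -> t).

(t -> t)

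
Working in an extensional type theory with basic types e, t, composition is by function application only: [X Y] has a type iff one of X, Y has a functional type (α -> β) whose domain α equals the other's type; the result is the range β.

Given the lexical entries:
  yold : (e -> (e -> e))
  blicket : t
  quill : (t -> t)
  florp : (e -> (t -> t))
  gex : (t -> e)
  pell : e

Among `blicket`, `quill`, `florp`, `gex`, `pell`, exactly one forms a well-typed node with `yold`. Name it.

pell

blicket : t — does not combine with yold.
quill : (t -> t) — does not combine with yold.
florp : (e -> (t -> t)) — does not combine with yold.
gex : (t -> e) — does not combine with yold.
pell — combines: yold : (e -> (e -> e)) takes pell : e as argument, giving (e -> e).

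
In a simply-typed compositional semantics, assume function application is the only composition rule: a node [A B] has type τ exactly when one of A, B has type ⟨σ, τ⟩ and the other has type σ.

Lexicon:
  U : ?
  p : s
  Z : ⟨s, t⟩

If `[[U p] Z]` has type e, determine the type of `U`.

⟨s, ⟨⟨s, t⟩, e⟩⟩

[[U p] Z] is required to be e. Z : ⟨s, t⟩ cannot yield e as functor, so [U p] : ⟨⟨s, t⟩, e⟩.
[U p] is required to be ⟨⟨s, t⟩, e⟩. p : s cannot yield ⟨⟨s, t⟩, e⟩ as functor, so U : ⟨s, ⟨⟨s, t⟩, e⟩⟩.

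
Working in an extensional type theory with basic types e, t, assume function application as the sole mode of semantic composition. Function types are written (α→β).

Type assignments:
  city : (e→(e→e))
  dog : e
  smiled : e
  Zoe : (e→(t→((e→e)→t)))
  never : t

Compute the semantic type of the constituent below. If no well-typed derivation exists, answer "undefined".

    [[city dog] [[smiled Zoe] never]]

t

[city dog] — city of type (e→(e→e)) combines with dog of type e: type (e→e).
[smiled Zoe] — Zoe of type (e→(t→((e→e)→t))) combines with smiled of type e: type (t→((e→e)→t)).
[[smiled Zoe] never] — [smiled Zoe] of type (t→((e→e)→t)) combines with never of type t: type ((e→e)→t).
[[city dog] [[smiled Zoe] never]] — [[smiled Zoe] never] of type ((e→e)→t) combines with [city dog] of type (e→e): type t.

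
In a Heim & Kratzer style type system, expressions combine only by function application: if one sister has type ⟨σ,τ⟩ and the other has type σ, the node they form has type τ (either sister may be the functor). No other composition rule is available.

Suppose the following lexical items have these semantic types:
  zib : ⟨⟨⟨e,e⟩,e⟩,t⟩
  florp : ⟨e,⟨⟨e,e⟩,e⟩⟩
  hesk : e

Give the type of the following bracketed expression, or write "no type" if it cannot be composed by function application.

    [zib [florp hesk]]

At [florp hesk], florp : ⟨e,⟨⟨e,e⟩,e⟩⟩ takes hesk : e, giving ⟨⟨e,e⟩,e⟩.
At [zib [florp hesk]], zib : ⟨⟨⟨e,e⟩,e⟩,t⟩ takes [florp hesk] : ⟨⟨e,e⟩,e⟩, giving t.

t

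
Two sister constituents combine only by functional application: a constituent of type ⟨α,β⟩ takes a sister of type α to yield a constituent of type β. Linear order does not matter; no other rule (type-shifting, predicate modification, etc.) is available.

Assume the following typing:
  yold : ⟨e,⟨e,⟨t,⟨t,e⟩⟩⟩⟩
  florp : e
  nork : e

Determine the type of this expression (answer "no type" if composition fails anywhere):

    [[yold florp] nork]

⟨t,⟨t,e⟩⟩

[yold florp] — yold of type ⟨e,⟨e,⟨t,⟨t,e⟩⟩⟩⟩ combines with florp of type e: type ⟨e,⟨t,⟨t,e⟩⟩⟩.
[[yold florp] nork] — [yold florp] of type ⟨e,⟨t,⟨t,e⟩⟩⟩ combines with nork of type e: type ⟨t,⟨t,e⟩⟩.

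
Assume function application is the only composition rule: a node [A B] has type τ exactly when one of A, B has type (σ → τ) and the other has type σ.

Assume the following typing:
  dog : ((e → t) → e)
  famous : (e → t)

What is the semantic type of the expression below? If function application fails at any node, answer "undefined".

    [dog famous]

[dog famous] — dog of type ((e → t) → e) combines with famous of type (e → t): type e.

e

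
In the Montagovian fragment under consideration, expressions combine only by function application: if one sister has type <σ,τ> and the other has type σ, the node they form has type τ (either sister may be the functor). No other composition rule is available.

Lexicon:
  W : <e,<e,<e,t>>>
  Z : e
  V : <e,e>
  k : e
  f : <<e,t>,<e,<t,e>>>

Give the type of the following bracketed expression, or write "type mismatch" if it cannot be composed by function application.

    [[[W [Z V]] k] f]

[Z V]: functor V : <e,e>, argument Z : e; result e.
[W [Z V]]: functor W : <e,<e,<e,t>>>, argument [Z V] : e; result <e,<e,t>>.
[[W [Z V]] k]: functor [W [Z V]] : <e,<e,t>>, argument k : e; result <e,t>.
[[[W [Z V]] k] f]: functor f : <<e,t>,<e,<t,e>>>, argument [[W [Z V]] k] : <e,t>; result <e,<t,e>>.

<e,<t,e>>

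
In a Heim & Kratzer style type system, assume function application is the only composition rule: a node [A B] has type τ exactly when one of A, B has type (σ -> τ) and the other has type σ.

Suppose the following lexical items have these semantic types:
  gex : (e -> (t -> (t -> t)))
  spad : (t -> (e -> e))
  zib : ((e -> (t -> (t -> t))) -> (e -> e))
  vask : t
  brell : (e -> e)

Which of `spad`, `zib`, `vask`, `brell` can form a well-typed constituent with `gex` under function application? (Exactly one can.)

zib

spad : (t -> (e -> e)) — does not combine with gex.
zib — combines: zib : ((e -> (t -> (t -> t))) -> (e -> e)) takes gex : (e -> (t -> (t -> t))) as argument, giving (e -> e).
vask : t — does not combine with gex.
brell : (e -> e) — does not combine with gex.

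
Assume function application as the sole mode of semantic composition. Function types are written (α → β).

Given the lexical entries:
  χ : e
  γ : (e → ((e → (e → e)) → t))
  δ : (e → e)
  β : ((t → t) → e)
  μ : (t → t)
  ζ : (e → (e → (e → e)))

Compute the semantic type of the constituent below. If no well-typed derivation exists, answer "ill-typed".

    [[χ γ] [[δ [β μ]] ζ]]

t

At [χ γ], γ : (e → ((e → (e → e)) → t)) takes χ : e, giving ((e → (e → e)) → t).
At [β μ], β : ((t → t) → e) takes μ : (t → t), giving e.
At [δ [β μ]], δ : (e → e) takes [β μ] : e, giving e.
At [[δ [β μ]] ζ], ζ : (e → (e → (e → e))) takes [δ [β μ]] : e, giving (e → (e → e)).
At [[χ γ] [[δ [β μ]] ζ]], [χ γ] : ((e → (e → e)) → t) takes [[δ [β μ]] ζ] : (e → (e → e)), giving t.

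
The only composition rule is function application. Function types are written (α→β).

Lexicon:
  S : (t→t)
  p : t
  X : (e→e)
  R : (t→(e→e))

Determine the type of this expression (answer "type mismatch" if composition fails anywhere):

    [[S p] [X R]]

At [S p], S : (t→t) takes p : t, giving t.
[X R]: (e→e) with (t→(e→e)) — neither is a function whose domain matches the other; composition fails here.

type mismatch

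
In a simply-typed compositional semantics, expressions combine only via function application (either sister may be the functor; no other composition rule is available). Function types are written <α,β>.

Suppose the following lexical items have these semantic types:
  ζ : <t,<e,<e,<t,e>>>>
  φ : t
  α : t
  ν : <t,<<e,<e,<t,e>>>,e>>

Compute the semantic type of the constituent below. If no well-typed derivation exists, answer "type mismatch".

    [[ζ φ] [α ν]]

At [ζ φ], ζ : <t,<e,<e,<t,e>>>> takes φ : t, giving <e,<e,<t,e>>>.
At [α ν], ν : <t,<<e,<e,<t,e>>>,e>> takes α : t, giving <<e,<e,<t,e>>>,e>.
At [[ζ φ] [α ν]], [α ν] : <<e,<e,<t,e>>>,e> takes [ζ φ] : <e,<e,<t,e>>>, giving e.

e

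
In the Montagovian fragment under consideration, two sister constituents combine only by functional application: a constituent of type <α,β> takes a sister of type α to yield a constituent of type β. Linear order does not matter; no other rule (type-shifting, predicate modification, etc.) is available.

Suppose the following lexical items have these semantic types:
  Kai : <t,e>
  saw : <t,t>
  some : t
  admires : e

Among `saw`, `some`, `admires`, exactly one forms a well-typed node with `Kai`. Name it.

some

saw : <t,t> — neither side's domain matches the other.
some — combines: Kai : <t,e> takes some : t as argument, giving e.
admires : e — neither side's domain matches the other.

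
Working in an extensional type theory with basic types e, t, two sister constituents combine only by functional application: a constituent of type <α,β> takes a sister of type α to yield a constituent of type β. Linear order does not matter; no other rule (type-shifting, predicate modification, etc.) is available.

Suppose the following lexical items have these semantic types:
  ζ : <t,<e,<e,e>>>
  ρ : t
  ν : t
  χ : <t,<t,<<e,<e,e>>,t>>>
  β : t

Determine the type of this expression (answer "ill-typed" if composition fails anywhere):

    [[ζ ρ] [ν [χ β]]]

t

[ζ ρ]: functor ζ : <t,<e,<e,e>>>, argument ρ : t; result <e,<e,e>>.
[χ β]: functor χ : <t,<t,<<e,<e,e>>,t>>>, argument β : t; result <t,<<e,<e,e>>,t>>.
[ν [χ β]]: functor [χ β] : <t,<<e,<e,e>>,t>>, argument ν : t; result <<e,<e,e>>,t>.
[[ζ ρ] [ν [χ β]]]: functor [ν [χ β]] : <<e,<e,e>>,t>, argument [ζ ρ] : <e,<e,e>>; result t.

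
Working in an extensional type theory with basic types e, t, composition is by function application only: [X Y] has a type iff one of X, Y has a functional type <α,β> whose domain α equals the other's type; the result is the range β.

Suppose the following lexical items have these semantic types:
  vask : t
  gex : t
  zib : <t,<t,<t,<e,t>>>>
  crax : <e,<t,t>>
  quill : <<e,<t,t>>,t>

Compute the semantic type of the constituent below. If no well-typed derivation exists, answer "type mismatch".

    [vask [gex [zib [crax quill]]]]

<e,t>

[crax quill]: quill is <<e,<t,t>>,t>, crax is <e,<t,t>>; result t.
[zib [crax quill]]: zib is <t,<t,<t,<e,t>>>>, [crax quill] is t; result <t,<t,<e,t>>>.
[gex [zib [crax quill]]]: [zib [crax quill]] is <t,<t,<e,t>>>, gex is t; result <t,<e,t>>.
[vask [gex [zib [crax quill]]]]: [gex [zib [crax quill]]] is <t,<e,t>>, vask is t; result <e,t>.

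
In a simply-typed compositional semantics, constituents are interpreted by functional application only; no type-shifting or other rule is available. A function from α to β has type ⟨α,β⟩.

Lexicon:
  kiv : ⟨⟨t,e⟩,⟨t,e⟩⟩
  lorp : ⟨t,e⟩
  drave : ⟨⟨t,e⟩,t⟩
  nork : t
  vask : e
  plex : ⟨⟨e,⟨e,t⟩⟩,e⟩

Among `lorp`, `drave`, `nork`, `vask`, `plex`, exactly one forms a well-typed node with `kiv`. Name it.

lorp — combines: kiv : ⟨⟨t,e⟩,⟨t,e⟩⟩ takes lorp : ⟨t,e⟩ as argument, giving ⟨t,e⟩.
drave : ⟨⟨t,e⟩,t⟩ — neither side's domain matches the other.
nork : t — neither side's domain matches the other.
vask : e — neither side's domain matches the other.
plex : ⟨⟨e,⟨e,t⟩⟩,e⟩ — neither side's domain matches the other.

lorp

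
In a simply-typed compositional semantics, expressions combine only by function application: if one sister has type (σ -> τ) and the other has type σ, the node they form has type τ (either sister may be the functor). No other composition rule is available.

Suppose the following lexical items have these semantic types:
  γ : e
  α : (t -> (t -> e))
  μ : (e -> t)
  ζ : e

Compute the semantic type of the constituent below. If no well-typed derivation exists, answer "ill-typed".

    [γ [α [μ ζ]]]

[μ ζ] — μ of type (e -> t) combines with ζ of type e: type t.
[α [μ ζ]] — α of type (t -> (t -> e)) combines with [μ ζ] of type t: type (t -> e).
At [γ [α [μ ζ]]]: neither e nor (t -> e) can take the other as argument; the node is ill-typed.

ill-typed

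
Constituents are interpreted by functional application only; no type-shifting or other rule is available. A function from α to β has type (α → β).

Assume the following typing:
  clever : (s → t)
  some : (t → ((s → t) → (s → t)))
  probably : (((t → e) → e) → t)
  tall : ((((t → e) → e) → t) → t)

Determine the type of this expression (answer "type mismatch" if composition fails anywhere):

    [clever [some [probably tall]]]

At [probably tall], tall : ((((t → e) → e) → t) → t) takes probably : (((t → e) → e) → t), giving t.
At [some [probably tall]], some : (t → ((s → t) → (s → t))) takes [probably tall] : t, giving ((s → t) → (s → t)).
At [clever [some [probably tall]]], [some [probably tall]] : ((s → t) → (s → t)) takes clever : (s → t), giving (s → t).

(s → t)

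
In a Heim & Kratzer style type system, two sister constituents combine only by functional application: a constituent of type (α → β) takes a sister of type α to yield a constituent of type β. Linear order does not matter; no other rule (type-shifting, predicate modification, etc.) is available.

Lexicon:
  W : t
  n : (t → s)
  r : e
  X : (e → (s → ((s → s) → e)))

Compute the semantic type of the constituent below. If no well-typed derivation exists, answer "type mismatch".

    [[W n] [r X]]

((s → s) → e)

[W n]: (t → s) applied to t yields s.
[r X]: (e → (s → ((s → s) → e))) applied to e yields (s → ((s → s) → e)).
[[W n] [r X]]: (s → ((s → s) → e)) applied to s yields ((s → s) → e).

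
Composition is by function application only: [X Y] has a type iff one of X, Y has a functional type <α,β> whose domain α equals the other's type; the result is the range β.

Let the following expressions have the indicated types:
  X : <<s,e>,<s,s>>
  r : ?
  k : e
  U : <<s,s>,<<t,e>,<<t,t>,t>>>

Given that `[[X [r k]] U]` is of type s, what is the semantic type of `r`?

<e,<<<s,e>,<s,s>>,<<<s,s>,<<t,e>,<<t,t>,t>>>,s>>>

For [[X [r k]] U] to have type s with U of type <<s,s>,<<t,e>,<<t,t>,t>>>, [X [r k]] must be the function: [X [r k]] : <<<s,s>,<<t,e>,<<t,t>,t>>>,s>.
For [X [r k]] to have type <<<s,s>,<<t,e>,<<t,t>,t>>>,s> with X of type <<s,e>,<s,s>>, [r k] must be the function: [r k] : <<<s,e>,<s,s>>,<<<s,s>,<<t,e>,<<t,t>,t>>>,s>>.
For [r k] to have type <<<s,e>,<s,s>>,<<<s,s>,<<t,e>,<<t,t>,t>>>,s>> with k of type e, r must be the function: r : <e,<<<s,e>,<s,s>>,<<<s,s>,<<t,e>,<<t,t>,t>>>,s>>>.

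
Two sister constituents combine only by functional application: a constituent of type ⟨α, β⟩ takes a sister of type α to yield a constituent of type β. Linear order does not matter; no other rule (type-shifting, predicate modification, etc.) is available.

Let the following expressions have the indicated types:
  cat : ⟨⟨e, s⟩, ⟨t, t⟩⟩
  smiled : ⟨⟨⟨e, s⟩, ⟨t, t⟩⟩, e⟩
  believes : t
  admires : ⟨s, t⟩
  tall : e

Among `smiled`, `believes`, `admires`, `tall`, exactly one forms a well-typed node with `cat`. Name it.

smiled — combines: smiled : ⟨⟨⟨e, s⟩, ⟨t, t⟩⟩, e⟩ takes cat : ⟨⟨e, s⟩, ⟨t, t⟩⟩ as argument, giving e.
believes : t — no; cat wants ⟨e, s⟩, and believes wants nothing (atomic).
admires : ⟨s, t⟩ — no; cat wants ⟨e, s⟩, and admires wants s.
tall : e — no; cat wants ⟨e, s⟩, and tall wants nothing (atomic).

smiled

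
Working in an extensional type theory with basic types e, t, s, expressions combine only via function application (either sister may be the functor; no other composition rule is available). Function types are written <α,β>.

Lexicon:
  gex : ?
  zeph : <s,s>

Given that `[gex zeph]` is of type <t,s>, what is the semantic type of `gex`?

For [gex zeph] to have type <t,s> with zeph of type <s,s>, gex must be the function: gex : <<s,s>,<t,s>>.

<<s,s>,<t,s>>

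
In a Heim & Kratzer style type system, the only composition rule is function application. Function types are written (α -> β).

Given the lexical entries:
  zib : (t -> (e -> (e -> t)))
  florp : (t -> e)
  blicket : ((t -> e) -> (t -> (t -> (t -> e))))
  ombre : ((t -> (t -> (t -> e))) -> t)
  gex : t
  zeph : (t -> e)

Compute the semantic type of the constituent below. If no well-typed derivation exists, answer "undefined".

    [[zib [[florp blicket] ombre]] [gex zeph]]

At [florp blicket], blicket : ((t -> e) -> (t -> (t -> (t -> e)))) takes florp : (t -> e), giving (t -> (t -> (t -> e))).
At [[florp blicket] ombre], ombre : ((t -> (t -> (t -> e))) -> t) takes [florp blicket] : (t -> (t -> (t -> e))), giving t.
At [zib [[florp blicket] ombre]], zib : (t -> (e -> (e -> t))) takes [[florp blicket] ombre] : t, giving (e -> (e -> t)).
At [gex zeph], zeph : (t -> e) takes gex : t, giving e.
At [[zib [[florp blicket] ombre]] [gex zeph]], [zib [[florp blicket] ombre]] : (e -> (e -> t)) takes [gex zeph] : e, giving (e -> t).

(e -> t)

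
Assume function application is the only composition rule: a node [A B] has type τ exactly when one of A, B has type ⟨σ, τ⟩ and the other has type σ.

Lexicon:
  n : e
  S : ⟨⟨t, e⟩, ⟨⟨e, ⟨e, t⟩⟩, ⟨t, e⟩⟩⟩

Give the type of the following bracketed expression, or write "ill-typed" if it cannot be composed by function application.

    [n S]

At [n S]: neither e nor ⟨⟨t, e⟩, ⟨⟨e, ⟨e, t⟩⟩, ⟨t, e⟩⟩⟩ can take the other as argument; the node is ill-typed.

ill-typed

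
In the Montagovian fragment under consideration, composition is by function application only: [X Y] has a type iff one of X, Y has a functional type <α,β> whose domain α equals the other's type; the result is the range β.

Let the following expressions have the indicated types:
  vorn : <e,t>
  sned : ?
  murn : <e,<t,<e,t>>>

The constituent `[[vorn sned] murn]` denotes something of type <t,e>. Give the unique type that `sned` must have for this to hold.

<<e,t>,<<e,<t,<e,t>>>,<t,e>>>

At [[vorn sned] murn] (required: <t,e>): murn is <e,<t,<e,t>>>, which is not a function with range <t,e>; hence [vorn sned] is the functor — type <<e,<t,<e,t>>>,<t,e>>.
At [vorn sned] (required: <<e,<t,<e,t>>>,<t,e>>): vorn is <e,t>, which is not a function with range <<e,<t,<e,t>>>,<t,e>>; hence sned is the functor — type <<e,t>,<<e,<t,<e,t>>>,<t,e>>>.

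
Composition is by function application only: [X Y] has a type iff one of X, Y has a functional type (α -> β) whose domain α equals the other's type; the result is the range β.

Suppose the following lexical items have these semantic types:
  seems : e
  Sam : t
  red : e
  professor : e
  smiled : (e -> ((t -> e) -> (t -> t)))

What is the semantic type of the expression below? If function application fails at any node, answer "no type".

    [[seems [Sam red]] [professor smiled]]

no type

[Sam red]: t and e cannot combine by function application — type clash.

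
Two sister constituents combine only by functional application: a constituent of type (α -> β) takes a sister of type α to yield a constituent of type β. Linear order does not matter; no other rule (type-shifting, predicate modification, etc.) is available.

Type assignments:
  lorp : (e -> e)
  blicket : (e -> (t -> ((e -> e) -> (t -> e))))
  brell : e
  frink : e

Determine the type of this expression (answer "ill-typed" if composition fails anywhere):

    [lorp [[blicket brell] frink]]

[blicket brell]: functor blicket : (e -> (t -> ((e -> e) -> (t -> e)))), argument brell : e; result (t -> ((e -> e) -> (t -> e))).
[[blicket brell] frink]: (t -> ((e -> e) -> (t -> e))) and e cannot combine by function application — type clash.

ill-typed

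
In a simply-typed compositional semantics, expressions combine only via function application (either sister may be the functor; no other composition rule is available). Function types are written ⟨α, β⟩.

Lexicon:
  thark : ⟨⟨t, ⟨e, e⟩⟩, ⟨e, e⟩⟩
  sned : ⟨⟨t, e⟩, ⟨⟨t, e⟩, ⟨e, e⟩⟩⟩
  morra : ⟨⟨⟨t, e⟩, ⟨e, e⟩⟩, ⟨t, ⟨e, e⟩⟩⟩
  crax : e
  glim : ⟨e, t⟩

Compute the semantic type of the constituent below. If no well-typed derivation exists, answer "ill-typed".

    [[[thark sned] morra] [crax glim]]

ill-typed

[thark sned]: ⟨⟨t, ⟨e, e⟩⟩, ⟨e, e⟩⟩ and ⟨⟨t, e⟩, ⟨⟨t, e⟩, ⟨e, e⟩⟩⟩ cannot combine by function application — type clash.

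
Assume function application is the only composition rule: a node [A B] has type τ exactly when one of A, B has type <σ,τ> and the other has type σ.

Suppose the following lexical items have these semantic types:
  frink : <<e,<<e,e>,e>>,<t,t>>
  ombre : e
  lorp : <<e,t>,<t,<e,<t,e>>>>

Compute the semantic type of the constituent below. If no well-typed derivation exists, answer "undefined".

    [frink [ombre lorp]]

undefined

At [ombre lorp]: neither e nor <<e,t>,<t,<e,<t,e>>>> can take the other as argument; the node is ill-typed.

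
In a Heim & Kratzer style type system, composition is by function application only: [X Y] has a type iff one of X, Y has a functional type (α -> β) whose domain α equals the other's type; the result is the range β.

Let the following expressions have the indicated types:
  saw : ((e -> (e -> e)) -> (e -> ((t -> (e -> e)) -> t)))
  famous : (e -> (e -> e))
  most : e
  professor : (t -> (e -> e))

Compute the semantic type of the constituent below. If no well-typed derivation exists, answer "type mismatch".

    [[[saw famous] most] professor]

t

[saw famous]: ((e -> (e -> e)) -> (e -> ((t -> (e -> e)) -> t))) applied to (e -> (e -> e)) yields (e -> ((t -> (e -> e)) -> t)).
[[saw famous] most]: (e -> ((t -> (e -> e)) -> t)) applied to e yields ((t -> (e -> e)) -> t).
[[[saw famous] most] professor]: ((t -> (e -> e)) -> t) applied to (t -> (e -> e)) yields t.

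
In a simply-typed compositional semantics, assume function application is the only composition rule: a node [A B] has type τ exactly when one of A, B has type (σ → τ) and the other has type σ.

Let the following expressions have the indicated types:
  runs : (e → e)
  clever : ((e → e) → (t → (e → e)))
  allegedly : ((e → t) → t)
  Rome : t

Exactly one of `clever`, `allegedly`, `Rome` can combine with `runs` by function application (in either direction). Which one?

clever — combines: clever : ((e → e) → (t → (e → e))) takes runs : (e → e) as argument, giving (t → (e → e)).
allegedly : ((e → t) → t) — runs needs e; allegedly needs (e → t); neither fits.
Rome : t — runs needs e; Rome needs nothing (atomic); neither fits.

clever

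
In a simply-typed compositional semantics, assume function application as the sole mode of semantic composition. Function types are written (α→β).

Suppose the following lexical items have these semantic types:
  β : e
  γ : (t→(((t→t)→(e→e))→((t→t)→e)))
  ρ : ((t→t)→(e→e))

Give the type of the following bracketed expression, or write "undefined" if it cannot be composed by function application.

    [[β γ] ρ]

[β γ]: e with (t→(((t→t)→(e→e))→((t→t)→e))) — neither is a function whose domain matches the other; composition fails here.

undefined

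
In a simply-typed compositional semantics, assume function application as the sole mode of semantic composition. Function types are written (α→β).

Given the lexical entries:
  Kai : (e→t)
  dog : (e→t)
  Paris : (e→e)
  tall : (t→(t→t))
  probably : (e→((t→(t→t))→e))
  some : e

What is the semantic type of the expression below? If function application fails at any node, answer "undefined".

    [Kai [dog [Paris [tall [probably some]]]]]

[probably some]: (e→((t→(t→t))→e)) applied to e yields ((t→(t→t))→e).
[tall [probably some]]: ((t→(t→t))→e) applied to (t→(t→t)) yields e.
[Paris [tall [probably some]]]: (e→e) applied to e yields e.
[dog [Paris [tall [probably some]]]]: (e→t) applied to e yields t.
[Kai [dog [Paris [tall [probably some]]]]]: (e→t) and t cannot combine by function application — type clash.

undefined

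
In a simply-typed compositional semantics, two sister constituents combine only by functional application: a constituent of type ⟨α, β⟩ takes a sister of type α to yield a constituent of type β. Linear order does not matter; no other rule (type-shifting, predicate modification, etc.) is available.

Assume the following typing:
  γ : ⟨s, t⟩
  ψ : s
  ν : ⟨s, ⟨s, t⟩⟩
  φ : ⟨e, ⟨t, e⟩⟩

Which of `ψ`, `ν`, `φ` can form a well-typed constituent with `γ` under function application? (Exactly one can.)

ψ — combines: γ : ⟨s, t⟩ takes ψ : s as argument, giving t.
ν : ⟨s, ⟨s, t⟩⟩ — no; γ wants s, and ν wants s.
φ : ⟨e, ⟨t, e⟩⟩ — no; γ wants s, and φ wants e.

ψ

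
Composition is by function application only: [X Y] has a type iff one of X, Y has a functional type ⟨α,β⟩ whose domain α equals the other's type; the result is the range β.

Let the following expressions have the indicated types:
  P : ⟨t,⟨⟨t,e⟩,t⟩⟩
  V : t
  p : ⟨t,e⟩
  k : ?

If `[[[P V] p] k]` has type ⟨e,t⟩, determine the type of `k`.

⟨t,⟨e,t⟩⟩

For [[[P V] p] k] to have type ⟨e,t⟩ with [[P V] p] of type t, k must be the function: k : ⟨t,⟨e,t⟩⟩.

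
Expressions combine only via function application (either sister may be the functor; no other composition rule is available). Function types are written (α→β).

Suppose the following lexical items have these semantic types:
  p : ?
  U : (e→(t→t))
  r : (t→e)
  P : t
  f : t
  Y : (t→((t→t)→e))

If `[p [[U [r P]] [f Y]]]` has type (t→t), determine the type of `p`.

(e→(t→t))

[p [[U [r P]] [f Y]]] must have type (t→t). The sister [[U [r P]] [f Y]] has type e; that is not a function onto (t→t), so p must be the functor, of type (e→(t→t)).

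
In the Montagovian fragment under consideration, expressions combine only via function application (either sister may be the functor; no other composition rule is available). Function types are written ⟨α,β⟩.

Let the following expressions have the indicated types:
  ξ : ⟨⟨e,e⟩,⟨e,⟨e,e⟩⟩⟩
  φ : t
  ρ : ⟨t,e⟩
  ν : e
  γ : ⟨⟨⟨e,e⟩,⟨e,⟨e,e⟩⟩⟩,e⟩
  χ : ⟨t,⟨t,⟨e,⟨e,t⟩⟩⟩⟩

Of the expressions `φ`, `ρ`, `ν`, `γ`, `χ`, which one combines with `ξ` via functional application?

φ : t — neither side's domain matches the other.
ρ : ⟨t,e⟩ — neither side's domain matches the other.
ν : e — neither side's domain matches the other.
γ — combines: γ : ⟨⟨⟨e,e⟩,⟨e,⟨e,e⟩⟩⟩,e⟩ takes ξ : ⟨⟨e,e⟩,⟨e,⟨e,e⟩⟩⟩ as argument, giving e.
χ : ⟨t,⟨t,⟨e,⟨e,t⟩⟩⟩⟩ — neither side's domain matches the other.

γ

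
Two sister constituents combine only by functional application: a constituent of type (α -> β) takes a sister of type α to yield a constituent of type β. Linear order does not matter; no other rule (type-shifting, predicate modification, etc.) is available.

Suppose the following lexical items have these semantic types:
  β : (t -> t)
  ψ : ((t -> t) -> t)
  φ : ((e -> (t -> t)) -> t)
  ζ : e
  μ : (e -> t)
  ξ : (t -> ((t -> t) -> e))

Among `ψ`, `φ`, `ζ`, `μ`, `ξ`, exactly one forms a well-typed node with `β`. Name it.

ψ

ψ — combines: ψ : ((t -> t) -> t) takes β : (t -> t) as argument, giving t.
φ : ((e -> (t -> t)) -> t) — no; β wants t, and φ wants (e -> (t -> t)).
ζ : e — no; β wants t, and ζ wants nothing (atomic).
μ : (e -> t) — no; β wants t, and μ wants e.
ξ : (t -> ((t -> t) -> e)) — no; β wants t, and ξ wants t.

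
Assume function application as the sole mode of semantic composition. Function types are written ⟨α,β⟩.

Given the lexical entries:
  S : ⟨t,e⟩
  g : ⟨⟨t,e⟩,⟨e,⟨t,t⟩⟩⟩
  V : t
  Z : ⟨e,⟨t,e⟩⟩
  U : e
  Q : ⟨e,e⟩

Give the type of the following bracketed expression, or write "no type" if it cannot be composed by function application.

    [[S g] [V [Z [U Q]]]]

[S g]: functor g : ⟨⟨t,e⟩,⟨e,⟨t,t⟩⟩⟩, argument S : ⟨t,e⟩; result ⟨e,⟨t,t⟩⟩.
[U Q]: functor Q : ⟨e,e⟩, argument U : e; result e.
[Z [U Q]]: functor Z : ⟨e,⟨t,e⟩⟩, argument [U Q] : e; result ⟨t,e⟩.
[V [Z [U Q]]]: functor [Z [U Q]] : ⟨t,e⟩, argument V : t; result e.
[[S g] [V [Z [U Q]]]]: functor [S g] : ⟨e,⟨t,t⟩⟩, argument [V [Z [U Q]]] : e; result ⟨t,t⟩.

⟨t,t⟩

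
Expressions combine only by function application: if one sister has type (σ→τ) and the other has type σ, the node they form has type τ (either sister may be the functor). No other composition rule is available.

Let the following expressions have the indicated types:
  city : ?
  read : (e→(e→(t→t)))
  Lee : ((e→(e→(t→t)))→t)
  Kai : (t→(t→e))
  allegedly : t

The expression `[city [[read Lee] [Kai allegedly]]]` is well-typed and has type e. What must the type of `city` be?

[city [[read Lee] [Kai allegedly]]] is required to be e. [[read Lee] [Kai allegedly]] : e cannot yield e as functor, so city : (e→e).

(e→e)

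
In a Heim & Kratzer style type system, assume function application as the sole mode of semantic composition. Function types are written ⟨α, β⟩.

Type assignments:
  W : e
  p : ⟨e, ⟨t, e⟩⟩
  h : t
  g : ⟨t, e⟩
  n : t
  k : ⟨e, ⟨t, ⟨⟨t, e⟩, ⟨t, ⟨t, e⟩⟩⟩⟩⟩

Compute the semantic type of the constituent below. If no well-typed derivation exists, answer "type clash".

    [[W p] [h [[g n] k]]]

[W p] — p of type ⟨e, ⟨t, e⟩⟩ combines with W of type e: type ⟨t, e⟩.
[g n] — g of type ⟨t, e⟩ combines with n of type t: type e.
[[g n] k] — k of type ⟨e, ⟨t, ⟨⟨t, e⟩, ⟨t, ⟨t, e⟩⟩⟩⟩⟩ combines with [g n] of type e: type ⟨t, ⟨⟨t, e⟩, ⟨t, ⟨t, e⟩⟩⟩⟩.
[h [[g n] k]] — [[g n] k] of type ⟨t, ⟨⟨t, e⟩, ⟨t, ⟨t, e⟩⟩⟩⟩ combines with h of type t: type ⟨⟨t, e⟩, ⟨t, ⟨t, e⟩⟩⟩.
[[W p] [h [[g n] k]]] — [h [[g n] k]] of type ⟨⟨t, e⟩, ⟨t, ⟨t, e⟩⟩⟩ combines with [W p] of type ⟨t, e⟩: type ⟨t, ⟨t, e⟩⟩.

⟨t, ⟨t, e⟩⟩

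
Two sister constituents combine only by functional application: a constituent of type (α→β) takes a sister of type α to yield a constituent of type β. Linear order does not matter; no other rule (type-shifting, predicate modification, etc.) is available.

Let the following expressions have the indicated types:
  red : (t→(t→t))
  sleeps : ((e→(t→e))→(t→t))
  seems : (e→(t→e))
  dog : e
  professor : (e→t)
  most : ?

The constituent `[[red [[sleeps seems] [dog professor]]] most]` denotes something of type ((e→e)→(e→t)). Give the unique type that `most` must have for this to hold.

((t→t)→((e→e)→(e→t)))

At [[red [[sleeps seems] [dog professor]]] most] (required: ((e→e)→(e→t))): [red [[sleeps seems] [dog professor]]] is (t→t), which is not a function with range ((e→e)→(e→t)); hence most is the functor — type ((t→t)→((e→e)→(e→t))).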